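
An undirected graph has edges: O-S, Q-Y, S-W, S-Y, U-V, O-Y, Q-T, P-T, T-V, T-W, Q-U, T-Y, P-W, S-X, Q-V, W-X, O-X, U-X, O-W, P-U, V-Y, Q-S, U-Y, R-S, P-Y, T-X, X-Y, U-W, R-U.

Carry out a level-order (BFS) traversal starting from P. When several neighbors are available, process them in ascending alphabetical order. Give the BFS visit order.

P → T → U → W → Y → Q → V → X → R → O → S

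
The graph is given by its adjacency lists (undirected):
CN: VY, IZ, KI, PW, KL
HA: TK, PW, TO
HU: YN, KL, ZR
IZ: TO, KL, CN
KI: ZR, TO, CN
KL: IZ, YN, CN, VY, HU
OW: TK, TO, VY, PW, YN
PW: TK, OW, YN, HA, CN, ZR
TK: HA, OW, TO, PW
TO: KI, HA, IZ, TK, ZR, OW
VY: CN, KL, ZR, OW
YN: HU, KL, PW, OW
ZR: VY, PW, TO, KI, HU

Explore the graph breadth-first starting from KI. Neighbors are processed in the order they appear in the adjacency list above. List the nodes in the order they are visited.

KI -> ZR -> TO -> CN -> VY -> PW -> HU -> HA -> IZ -> TK -> OW -> KL -> YN

Visit KI; enqueue ZR, TO, CN → queue [ZR, TO, CN]
Visit ZR; enqueue VY, PW, HU → queue [TO, CN, VY, PW, HU]
Visit TO; enqueue HA, IZ, TK, OW → queue [CN, VY, PW, HU, HA, IZ, TK, OW]
Visit CN; enqueue KL → queue [VY, PW, HU, HA, IZ, TK, OW, KL]
Visit VY → queue [PW, HU, HA, IZ, TK, OW, KL]
Visit PW; enqueue YN → queue [HU, HA, IZ, TK, OW, KL, YN]
Visit HU → queue [HA, IZ, TK, OW, KL, YN]
Visit HA → queue [IZ, TK, OW, KL, YN]
Visit IZ → queue [TK, OW, KL, YN]
Visit TK → queue [OW, KL, YN]
Visit OW → queue [KL, YN]
Visit KL → queue [YN]
Visit YN → queue []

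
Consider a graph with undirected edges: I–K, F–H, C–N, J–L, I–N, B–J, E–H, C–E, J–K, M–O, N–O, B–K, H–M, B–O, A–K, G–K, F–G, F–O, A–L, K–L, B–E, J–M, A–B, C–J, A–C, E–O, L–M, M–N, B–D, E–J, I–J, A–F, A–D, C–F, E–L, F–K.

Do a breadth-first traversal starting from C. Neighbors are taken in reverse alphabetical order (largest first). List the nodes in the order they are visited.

Visit C; enqueue N, J, F, E, A → queue [N, J, F, E, A]
Visit N; enqueue O, M, I → queue [J, F, E, A, O, M, I]
Visit J; enqueue L, K, B → queue [F, E, A, O, M, I, L, K, B]
Visit F; enqueue H, G → queue [E, A, O, M, I, L, K, B, H, G]
Visit E → queue [A, O, M, I, L, K, B, H, G]
Visit A; enqueue D → queue [O, M, I, L, K, B, H, G, D]
Visit O → queue [M, I, L, K, B, H, G, D]
Visit M → queue [I, L, K, B, H, G, D]
Visit I → queue [L, K, B, H, G, D]
Visit L → queue [K, B, H, G, D]
Visit K → queue [B, H, G, D]
Visit B → queue [H, G, D]
Visit H → queue [G, D]
Visit G → queue [D]
Visit D → queue []

C, N, J, F, E, A, O, M, I, L, K, B, H, G, D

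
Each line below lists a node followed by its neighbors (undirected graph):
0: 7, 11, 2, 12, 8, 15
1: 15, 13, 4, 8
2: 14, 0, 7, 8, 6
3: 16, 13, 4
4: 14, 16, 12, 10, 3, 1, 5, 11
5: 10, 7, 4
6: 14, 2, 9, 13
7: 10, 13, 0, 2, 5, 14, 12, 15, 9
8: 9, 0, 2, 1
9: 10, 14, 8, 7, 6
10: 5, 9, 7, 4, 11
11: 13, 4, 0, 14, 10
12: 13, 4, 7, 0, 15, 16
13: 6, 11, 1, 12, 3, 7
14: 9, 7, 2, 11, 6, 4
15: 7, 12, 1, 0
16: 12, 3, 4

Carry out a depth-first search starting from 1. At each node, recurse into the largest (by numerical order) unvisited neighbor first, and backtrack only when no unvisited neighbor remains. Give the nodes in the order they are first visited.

1, 15, 12, 16, 4, 14, 11, 13, 7, 10, 9, 8, 2, 6, 0, 5, 3

Visit 1
1 → 15
15 → 12
12 → 16
16 → 4
4 → 14
14 → 11
11 → 13
13 → 7
7 → 10
10 → 9
9 → 8
8 → 2
2 → 6
2 → 0
10 → 5
13 → 3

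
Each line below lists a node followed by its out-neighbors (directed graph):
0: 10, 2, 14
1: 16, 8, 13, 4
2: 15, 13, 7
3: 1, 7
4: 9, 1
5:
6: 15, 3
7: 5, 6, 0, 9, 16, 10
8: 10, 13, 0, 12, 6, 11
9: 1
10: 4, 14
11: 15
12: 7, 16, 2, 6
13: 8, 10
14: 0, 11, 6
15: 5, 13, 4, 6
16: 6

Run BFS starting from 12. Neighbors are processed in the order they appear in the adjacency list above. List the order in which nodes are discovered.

Visit 12; enqueue 7, 16, 2, 6 → queue [7, 16, 2, 6]
Visit 7; enqueue 5, 0, 9, 10 → queue [16, 2, 6, 5, 0, 9, 10]
Visit 16 → queue [2, 6, 5, 0, 9, 10]
Visit 2; enqueue 15, 13 → queue [6, 5, 0, 9, 10, 15, 13]
Visit 6; enqueue 3 → queue [5, 0, 9, 10, 15, 13, 3]
Visit 5 → queue [0, 9, 10, 15, 13, 3]
Visit 0; enqueue 14 → queue [9, 10, 15, 13, 3, 14]
Visit 9; enqueue 1 → queue [10, 15, 13, 3, 14, 1]
Visit 10; enqueue 4 → queue [15, 13, 3, 14, 1, 4]
Visit 15 → queue [13, 3, 14, 1, 4]
Visit 13; enqueue 8 → queue [3, 14, 1, 4, 8]
Visit 3 → queue [14, 1, 4, 8]
Visit 14; enqueue 11 → queue [1, 4, 8, 11]
Visit 1 → queue [4, 8, 11]
Visit 4 → queue [8, 11]
Visit 8 → queue [11]
Visit 11 → queue []

12 → 7 → 16 → 2 → 6 → 5 → 0 → 9 → 10 → 15 → 13 → 3 → 14 → 1 → 4 → 8 → 11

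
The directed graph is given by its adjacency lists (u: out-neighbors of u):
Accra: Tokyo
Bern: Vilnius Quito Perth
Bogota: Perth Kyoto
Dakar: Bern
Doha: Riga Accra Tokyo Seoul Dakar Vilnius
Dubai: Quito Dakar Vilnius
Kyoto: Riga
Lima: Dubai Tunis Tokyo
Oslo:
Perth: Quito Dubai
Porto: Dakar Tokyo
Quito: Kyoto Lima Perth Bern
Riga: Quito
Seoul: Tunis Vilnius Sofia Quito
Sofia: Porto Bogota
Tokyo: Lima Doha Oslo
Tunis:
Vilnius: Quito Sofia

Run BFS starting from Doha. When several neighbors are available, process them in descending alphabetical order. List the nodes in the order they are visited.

Doha, Vilnius, Tokyo, Seoul, Riga, Dakar, Accra, Sofia, Quito, Oslo, Lima, Tunis, Bern, Porto, Bogota, Perth, Kyoto, Dubai

Visit Doha; enqueue Vilnius, Tokyo, Seoul, Riga, Dakar, Accra → queue [Vilnius, Tokyo, Seoul, Riga, Dakar, Accra]
Visit Vilnius; enqueue Sofia, Quito → queue [Tokyo, Seoul, Riga, Dakar, Accra, Sofia, Quito]
Visit Tokyo; enqueue Oslo, Lima → queue [Seoul, Riga, Dakar, Accra, Sofia, Quito, Oslo, Lima]
Visit Seoul; enqueue Tunis → queue [Riga, Dakar, Accra, Sofia, Quito, Oslo, Lima, Tunis]
Visit Riga → queue [Dakar, Accra, Sofia, Quito, Oslo, Lima, Tunis]
Visit Dakar; enqueue Bern → queue [Accra, Sofia, Quito, Oslo, Lima, Tunis, Bern]
Visit Accra → queue [Sofia, Quito, Oslo, Lima, Tunis, Bern]
Visit Sofia; enqueue Porto, Bogota → queue [Quito, Oslo, Lima, Tunis, Bern, Porto, Bogota]
Visit Quito; enqueue Perth, Kyoto → queue [Oslo, Lima, Tunis, Bern, Porto, Bogota, Perth, Kyoto]
Visit Oslo → queue [Lima, Tunis, Bern, Porto, Bogota, Perth, Kyoto]
Visit Lima; enqueue Dubai → queue [Tunis, Bern, Porto, Bogota, Perth, Kyoto, Dubai]
Visit Tunis → queue [Bern, Porto, Bogota, Perth, Kyoto, Dubai]
Visit Bern → queue [Porto, Bogota, Perth, Kyoto, Dubai]
Visit Porto → queue [Bogota, Perth, Kyoto, Dubai]
Visit Bogota → queue [Perth, Kyoto, Dubai]
Visit Perth → queue [Kyoto, Dubai]
Visit Kyoto → queue [Dubai]
Visit Dubai → queue []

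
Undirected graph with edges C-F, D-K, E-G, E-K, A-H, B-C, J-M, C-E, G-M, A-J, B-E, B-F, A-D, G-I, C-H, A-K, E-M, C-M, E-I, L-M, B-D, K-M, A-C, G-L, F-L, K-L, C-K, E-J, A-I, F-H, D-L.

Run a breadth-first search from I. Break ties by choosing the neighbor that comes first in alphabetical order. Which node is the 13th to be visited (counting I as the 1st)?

F

Visit I; enqueue A, E, G → queue [A, E, G]
Visit A; enqueue C, D, H, J, K → queue [E, G, C, D, H, J, K]
Visit E; enqueue B, M → queue [G, C, D, H, J, K, B, M]
Visit G; enqueue L → queue [C, D, H, J, K, B, M, L]
Visit C; enqueue F → queue [D, H, J, K, B, M, L, F]
Visit D → queue [H, J, K, B, M, L, F]
Visit H → queue [J, K, B, M, L, F]
Visit J → queue [K, B, M, L, F]
Visit K → queue [B, M, L, F]
Visit B → queue [M, L, F]
Visit M → queue [L, F]
Visit L → queue [F]
Visit F → queue []

Visit order: I, A, E, G, C, D, H, J, K, B, M, L, F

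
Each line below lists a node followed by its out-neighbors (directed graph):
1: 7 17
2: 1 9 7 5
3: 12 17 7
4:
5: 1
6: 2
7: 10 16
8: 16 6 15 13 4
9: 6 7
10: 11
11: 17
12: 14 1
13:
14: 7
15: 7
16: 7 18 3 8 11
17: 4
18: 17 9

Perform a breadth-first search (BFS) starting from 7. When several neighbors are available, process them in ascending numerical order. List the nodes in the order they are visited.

7 → 10 → 16 → 11 → 3 → 8 → 18 → 17 → 12 → 4 → 6 → 13 → 15 → 9 → 1 → 14 → 2 → 5

Visit 7; enqueue 10, 16 → queue [10, 16]
Visit 10; enqueue 11 → queue [16, 11]
Visit 16; enqueue 3, 8, 18 → queue [11, 3, 8, 18]
Visit 11; enqueue 17 → queue [3, 8, 18, 17]
Visit 3; enqueue 12 → queue [8, 18, 17, 12]
Visit 8; enqueue 4, 6, 13, 15 → queue [18, 17, 12, 4, 6, 13, 15]
Visit 18; enqueue 9 → queue [17, 12, 4, 6, 13, 15, 9]
Visit 17 → queue [12, 4, 6, 13, 15, 9]
Visit 12; enqueue 1, 14 → queue [4, 6, 13, 15, 9, 1, 14]
Visit 4 → queue [6, 13, 15, 9, 1, 14]
Visit 6; enqueue 2 → queue [13, 15, 9, 1, 14, 2]
Visit 13 → queue [15, 9, 1, 14, 2]
Visit 15 → queue [9, 1, 14, 2]
Visit 9 → queue [1, 14, 2]
Visit 1 → queue [14, 2]
Visit 14 → queue [2]
Visit 2; enqueue 5 → queue [5]
Visit 5 → queue []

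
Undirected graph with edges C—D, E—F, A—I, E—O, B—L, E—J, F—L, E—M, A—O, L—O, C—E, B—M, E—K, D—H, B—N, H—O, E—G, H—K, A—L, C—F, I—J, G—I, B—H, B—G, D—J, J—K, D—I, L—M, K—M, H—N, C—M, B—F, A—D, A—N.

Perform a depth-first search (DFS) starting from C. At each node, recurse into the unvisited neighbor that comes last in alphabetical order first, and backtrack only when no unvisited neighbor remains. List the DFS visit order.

C → M → L → O → H → N → B → G → I → J → K → E → F → D → A

Visit C
C → M
M → L
L → O
O → H
H → N
N → B
B → G
G → I
I → J
J → K
K → E
E → F
J → D
D → A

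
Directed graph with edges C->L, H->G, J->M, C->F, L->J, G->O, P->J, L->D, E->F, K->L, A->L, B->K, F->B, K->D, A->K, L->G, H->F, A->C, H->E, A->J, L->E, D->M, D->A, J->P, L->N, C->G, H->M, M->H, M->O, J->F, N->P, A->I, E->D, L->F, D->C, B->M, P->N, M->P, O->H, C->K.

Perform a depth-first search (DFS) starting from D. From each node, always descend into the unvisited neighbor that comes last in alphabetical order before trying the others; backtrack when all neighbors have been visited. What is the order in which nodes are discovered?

Visit D
D → M
M → P
P → N
P → J
J → F
F → B
B → K
K → L
L → G
G → O
O → H
H → E
D → C
D → A
A → I

D M P N J F B K L G O H E C A I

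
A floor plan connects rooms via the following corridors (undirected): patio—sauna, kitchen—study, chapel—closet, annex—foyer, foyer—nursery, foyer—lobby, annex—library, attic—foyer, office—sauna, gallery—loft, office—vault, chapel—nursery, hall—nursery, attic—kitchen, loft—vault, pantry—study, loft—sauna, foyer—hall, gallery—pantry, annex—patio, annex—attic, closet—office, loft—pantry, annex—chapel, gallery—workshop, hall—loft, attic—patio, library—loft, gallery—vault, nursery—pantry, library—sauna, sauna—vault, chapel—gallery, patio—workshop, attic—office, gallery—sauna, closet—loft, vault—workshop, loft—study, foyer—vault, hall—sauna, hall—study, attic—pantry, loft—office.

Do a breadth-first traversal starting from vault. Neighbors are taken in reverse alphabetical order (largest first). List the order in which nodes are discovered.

Visit vault; enqueue workshop, sauna, office, loft, gallery, foyer → queue [workshop, sauna, office, loft, gallery, foyer]
Visit workshop; enqueue patio → queue [sauna, office, loft, gallery, foyer, patio]
Visit sauna; enqueue library, hall → queue [office, loft, gallery, foyer, patio, library, hall]
Visit office; enqueue closet, attic → queue [loft, gallery, foyer, patio, library, hall, closet, attic]
Visit loft; enqueue study, pantry → queue [gallery, foyer, patio, library, hall, closet, attic, study, pantry]
Visit gallery; enqueue chapel → queue [foyer, patio, library, hall, closet, attic, study, pantry, chapel]
Visit foyer; enqueue nursery, lobby, annex → queue [patio, library, hall, closet, attic, study, pantry, chapel, nursery, lobby, annex]
Visit patio → queue [library, hall, closet, attic, study, pantry, chapel, nursery, lobby, annex]
Visit library → queue [hall, closet, attic, study, pantry, chapel, nursery, lobby, annex]
Visit hall → queue [closet, attic, study, pantry, chapel, nursery, lobby, annex]
Visit closet → queue [attic, study, pantry, chapel, nursery, lobby, annex]
Visit attic; enqueue kitchen → queue [study, pantry, chapel, nursery, lobby, annex, kitchen]
Visit study → queue [pantry, chapel, nursery, lobby, annex, kitchen]
Visit pantry → queue [chapel, nursery, lobby, annex, kitchen]
Visit chapel → queue [nursery, lobby, annex, kitchen]
Visit nursery → queue [lobby, annex, kitchen]
Visit lobby → queue [annex, kitchen]
Visit annex → queue [kitchen]
Visit kitchen → queue []

vault → workshop → sauna → office → loft → gallery → foyer → patio → library → hall → closet → attic → study → pantry → chapel → nursery → lobby → annex → kitchen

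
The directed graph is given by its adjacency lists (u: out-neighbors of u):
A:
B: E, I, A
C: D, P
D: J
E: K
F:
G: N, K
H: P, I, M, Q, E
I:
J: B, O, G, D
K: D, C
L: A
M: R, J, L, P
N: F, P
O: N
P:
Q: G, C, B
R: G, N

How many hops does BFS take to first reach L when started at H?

2

Level 0: H
Level 1: E, I, M, P, Q
Level 2: B, C, G, J, K, L, R
Level 3: A, D, N, O
Level 4: F
L first appears at level 2.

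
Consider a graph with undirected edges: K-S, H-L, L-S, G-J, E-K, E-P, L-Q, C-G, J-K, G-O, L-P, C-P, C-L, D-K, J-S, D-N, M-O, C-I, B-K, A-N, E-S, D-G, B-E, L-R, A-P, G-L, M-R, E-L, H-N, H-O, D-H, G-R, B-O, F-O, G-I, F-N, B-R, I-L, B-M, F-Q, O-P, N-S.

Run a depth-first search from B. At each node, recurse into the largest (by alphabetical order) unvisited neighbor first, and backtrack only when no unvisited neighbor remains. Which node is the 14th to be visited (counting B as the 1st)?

Visit B
B → R
R → M
M → O
O → P
P → L
L → S
S → N
N → H
H → D
D → K
K → J
J → G
G → I
I → C
K → E
N → F
F → Q
N → A

Visit order: B, R, M, O, P, L, S, N, H, D, K, J, G, I, C, E, F, Q, A

I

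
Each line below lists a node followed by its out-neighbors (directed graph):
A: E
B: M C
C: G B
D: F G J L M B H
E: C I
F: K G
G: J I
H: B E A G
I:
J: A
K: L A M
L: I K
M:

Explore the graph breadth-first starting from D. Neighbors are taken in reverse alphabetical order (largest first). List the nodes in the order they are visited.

Visit D; enqueue M, L, J, H, G, F, B → queue [M, L, J, H, G, F, B]
Visit M → queue [L, J, H, G, F, B]
Visit L; enqueue K, I → queue [J, H, G, F, B, K, I]
Visit J; enqueue A → queue [H, G, F, B, K, I, A]
Visit H; enqueue E → queue [G, F, B, K, I, A, E]
Visit G → queue [F, B, K, I, A, E]
Visit F → queue [B, K, I, A, E]
Visit B; enqueue C → queue [K, I, A, E, C]
Visit K → queue [I, A, E, C]
Visit I → queue [A, E, C]
Visit A → queue [E, C]
Visit E → queue [C]
Visit C → queue []

D -> M -> L -> J -> H -> G -> F -> B -> K -> I -> A -> E -> C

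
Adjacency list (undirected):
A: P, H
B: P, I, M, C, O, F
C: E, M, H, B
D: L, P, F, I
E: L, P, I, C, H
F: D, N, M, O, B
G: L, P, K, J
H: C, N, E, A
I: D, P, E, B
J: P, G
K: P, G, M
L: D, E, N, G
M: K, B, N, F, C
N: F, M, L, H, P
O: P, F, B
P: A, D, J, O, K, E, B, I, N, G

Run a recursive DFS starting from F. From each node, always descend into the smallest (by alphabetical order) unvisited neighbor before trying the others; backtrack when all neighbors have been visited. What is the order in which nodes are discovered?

Visit F
F → B
B → C
C → E
E → H
H → A
A → P
P → D
D → I
D → L
L → G
G → J
G → K
K → M
M → N
P → O

F → B → C → E → H → A → P → D → I → L → G → J → K → M → N → O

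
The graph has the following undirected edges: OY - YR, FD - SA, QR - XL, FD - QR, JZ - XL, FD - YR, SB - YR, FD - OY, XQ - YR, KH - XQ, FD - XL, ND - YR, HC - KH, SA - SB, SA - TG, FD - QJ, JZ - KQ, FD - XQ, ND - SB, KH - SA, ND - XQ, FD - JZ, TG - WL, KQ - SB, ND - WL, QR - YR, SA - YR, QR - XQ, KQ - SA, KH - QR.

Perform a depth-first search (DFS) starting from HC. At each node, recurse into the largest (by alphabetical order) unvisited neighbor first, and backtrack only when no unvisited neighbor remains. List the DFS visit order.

HC -> KH -> XQ -> YR -> SB -> SA -> TG -> WL -> ND -> KQ -> JZ -> XL -> QR -> FD -> QJ -> OY

Visit HC
HC → KH
KH → XQ
XQ → YR
YR → SB
SB → SA
SA → TG
TG → WL
WL → ND
SA → KQ
KQ → JZ
JZ → XL
XL → QR
QR → FD
FD → QJ
FD → OY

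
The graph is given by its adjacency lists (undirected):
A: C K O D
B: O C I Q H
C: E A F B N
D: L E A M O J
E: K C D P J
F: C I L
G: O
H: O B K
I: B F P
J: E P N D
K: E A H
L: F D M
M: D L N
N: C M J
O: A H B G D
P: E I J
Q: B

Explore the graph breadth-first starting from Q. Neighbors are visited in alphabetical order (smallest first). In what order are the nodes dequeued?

Visit Q; enqueue B → queue [B]
Visit B; enqueue C, H, I, O → queue [C, H, I, O]
Visit C; enqueue A, E, F, N → queue [H, I, O, A, E, F, N]
Visit H; enqueue K → queue [I, O, A, E, F, N, K]
Visit I; enqueue P → queue [O, A, E, F, N, K, P]
Visit O; enqueue D, G → queue [A, E, F, N, K, P, D, G]
Visit A → queue [E, F, N, K, P, D, G]
Visit E; enqueue J → queue [F, N, K, P, D, G, J]
Visit F; enqueue L → queue [N, K, P, D, G, J, L]
Visit N; enqueue M → queue [K, P, D, G, J, L, M]
Visit K → queue [P, D, G, J, L, M]
Visit P → queue [D, G, J, L, M]
Visit D → queue [G, J, L, M]
Visit G → queue [J, L, M]
Visit J → queue [L, M]
Visit L → queue [M]
Visit M → queue []

Q B C H I O A E F N K P D G J L M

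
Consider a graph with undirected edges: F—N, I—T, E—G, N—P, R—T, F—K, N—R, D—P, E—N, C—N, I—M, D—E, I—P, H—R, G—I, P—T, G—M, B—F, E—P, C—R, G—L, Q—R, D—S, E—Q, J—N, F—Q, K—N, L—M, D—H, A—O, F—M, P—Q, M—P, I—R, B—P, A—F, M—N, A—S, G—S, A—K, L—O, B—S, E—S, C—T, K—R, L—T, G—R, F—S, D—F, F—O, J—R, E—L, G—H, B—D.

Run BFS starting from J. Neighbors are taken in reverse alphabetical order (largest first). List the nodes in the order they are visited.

Visit J; enqueue R, N → queue [R, N]
Visit R; enqueue T, Q, K, I, H, G, C → queue [N, T, Q, K, I, H, G, C]
Visit N; enqueue P, M, F, E → queue [T, Q, K, I, H, G, C, P, M, F, E]
Visit T; enqueue L → queue [Q, K, I, H, G, C, P, M, F, E, L]
Visit Q → queue [K, I, H, G, C, P, M, F, E, L]
Visit K; enqueue A → queue [I, H, G, C, P, M, F, E, L, A]
Visit I → queue [H, G, C, P, M, F, E, L, A]
Visit H; enqueue D → queue [G, C, P, M, F, E, L, A, D]
Visit G; enqueue S → queue [C, P, M, F, E, L, A, D, S]
Visit C → queue [P, M, F, E, L, A, D, S]
Visit P; enqueue B → queue [M, F, E, L, A, D, S, B]
Visit M → queue [F, E, L, A, D, S, B]
Visit F; enqueue O → queue [E, L, A, D, S, B, O]
Visit E → queue [L, A, D, S, B, O]
Visit L → queue [A, D, S, B, O]
Visit A → queue [D, S, B, O]
Visit D → queue [S, B, O]
Visit S → queue [B, O]
Visit B → queue [O]
Visit O → queue []

J, R, N, T, Q, K, I, H, G, C, P, M, F, E, L, A, D, S, B, O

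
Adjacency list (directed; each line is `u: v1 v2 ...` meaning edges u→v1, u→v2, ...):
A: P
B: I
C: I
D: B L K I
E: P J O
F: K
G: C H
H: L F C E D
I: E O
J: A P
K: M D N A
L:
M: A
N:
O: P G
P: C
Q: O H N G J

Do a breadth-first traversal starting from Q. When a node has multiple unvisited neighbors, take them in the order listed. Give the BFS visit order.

Q → O → H → N → G → J → P → L → F → C → E → D → A → K → I → B → M

Visit Q; enqueue O, H, N, G, J → queue [O, H, N, G, J]
Visit O; enqueue P → queue [H, N, G, J, P]
Visit H; enqueue L, F, C, E, D → queue [N, G, J, P, L, F, C, E, D]
Visit N → queue [G, J, P, L, F, C, E, D]
Visit G → queue [J, P, L, F, C, E, D]
Visit J; enqueue A → queue [P, L, F, C, E, D, A]
Visit P → queue [L, F, C, E, D, A]
Visit L → queue [F, C, E, D, A]
Visit F; enqueue K → queue [C, E, D, A, K]
Visit C; enqueue I → queue [E, D, A, K, I]
Visit E → queue [D, A, K, I]
Visit D; enqueue B → queue [A, K, I, B]
Visit A → queue [K, I, B]
Visit K; enqueue M → queue [I, B, M]
Visit I → queue [B, M]
Visit B → queue [M]
Visit M → queue []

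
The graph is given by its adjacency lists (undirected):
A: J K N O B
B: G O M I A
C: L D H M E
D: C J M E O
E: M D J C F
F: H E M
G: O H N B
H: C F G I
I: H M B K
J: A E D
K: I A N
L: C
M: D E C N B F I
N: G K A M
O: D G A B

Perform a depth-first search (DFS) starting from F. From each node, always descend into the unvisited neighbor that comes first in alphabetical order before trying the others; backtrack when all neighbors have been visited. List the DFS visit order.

Visit F
F → E
E → C
C → D
D → J
J → A
A → B
B → G
G → H
H → I
I → K
K → N
N → M
G → O
C → L

F, E, C, D, J, A, B, G, H, I, K, N, M, O, L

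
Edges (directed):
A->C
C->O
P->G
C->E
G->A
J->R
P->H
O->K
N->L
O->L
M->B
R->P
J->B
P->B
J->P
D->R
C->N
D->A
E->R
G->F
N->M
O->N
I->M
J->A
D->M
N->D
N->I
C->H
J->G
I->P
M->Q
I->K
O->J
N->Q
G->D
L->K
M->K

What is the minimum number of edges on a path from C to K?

Level 0: C
Level 1: E, H, N, O
Level 2: D, I, J, K, L, M, Q, R
Level 3: A, B, G, P
Level 4: F
K first appears at level 2.

2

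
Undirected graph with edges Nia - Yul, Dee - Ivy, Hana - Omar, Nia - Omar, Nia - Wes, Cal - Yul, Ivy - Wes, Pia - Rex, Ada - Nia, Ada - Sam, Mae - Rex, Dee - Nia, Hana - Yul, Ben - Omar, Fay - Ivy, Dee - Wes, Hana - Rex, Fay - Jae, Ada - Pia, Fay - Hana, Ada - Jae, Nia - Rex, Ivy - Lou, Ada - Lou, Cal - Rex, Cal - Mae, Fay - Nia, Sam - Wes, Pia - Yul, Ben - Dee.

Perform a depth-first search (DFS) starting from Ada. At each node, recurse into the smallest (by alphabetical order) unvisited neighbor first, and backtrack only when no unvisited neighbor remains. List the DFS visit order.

Ada → Jae → Fay → Hana → Omar → Ben → Dee → Ivy → Lou → Wes → Nia → Rex → Cal → Mae → Yul → Pia → Sam

Visit Ada
Ada → Jae
Jae → Fay
Fay → Hana
Hana → Omar
Omar → Ben
Ben → Dee
Dee → Ivy
Ivy → Lou
Ivy → Wes
Wes → Nia
Nia → Rex
Rex → Cal
Cal → Mae
Cal → Yul
Yul → Pia
Wes → Sam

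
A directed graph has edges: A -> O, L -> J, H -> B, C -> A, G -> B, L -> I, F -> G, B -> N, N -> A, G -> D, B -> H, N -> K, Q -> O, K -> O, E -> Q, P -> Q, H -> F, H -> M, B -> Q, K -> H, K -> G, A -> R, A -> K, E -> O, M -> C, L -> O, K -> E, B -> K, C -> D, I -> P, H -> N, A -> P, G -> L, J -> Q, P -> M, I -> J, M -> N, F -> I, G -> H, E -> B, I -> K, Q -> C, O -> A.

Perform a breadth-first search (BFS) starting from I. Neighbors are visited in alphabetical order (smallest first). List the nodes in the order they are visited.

Visit I; enqueue J, K, P → queue [J, K, P]
Visit J; enqueue Q → queue [K, P, Q]
Visit K; enqueue E, G, H, O → queue [P, Q, E, G, H, O]
Visit P; enqueue M → queue [Q, E, G, H, O, M]
Visit Q; enqueue C → queue [E, G, H, O, M, C]
Visit E; enqueue B → queue [G, H, O, M, C, B]
Visit G; enqueue D, L → queue [H, O, M, C, B, D, L]
Visit H; enqueue F, N → queue [O, M, C, B, D, L, F, N]
Visit O; enqueue A → queue [M, C, B, D, L, F, N, A]
Visit M → queue [C, B, D, L, F, N, A]
Visit C → queue [B, D, L, F, N, A]
Visit B → queue [D, L, F, N, A]
Visit D → queue [L, F, N, A]
Visit L → queue [F, N, A]
Visit F → queue [N, A]
Visit N → queue [A]
Visit A; enqueue R → queue [R]
Visit R → queue []

I, J, K, P, Q, E, G, H, O, M, C, B, D, L, F, N, A, R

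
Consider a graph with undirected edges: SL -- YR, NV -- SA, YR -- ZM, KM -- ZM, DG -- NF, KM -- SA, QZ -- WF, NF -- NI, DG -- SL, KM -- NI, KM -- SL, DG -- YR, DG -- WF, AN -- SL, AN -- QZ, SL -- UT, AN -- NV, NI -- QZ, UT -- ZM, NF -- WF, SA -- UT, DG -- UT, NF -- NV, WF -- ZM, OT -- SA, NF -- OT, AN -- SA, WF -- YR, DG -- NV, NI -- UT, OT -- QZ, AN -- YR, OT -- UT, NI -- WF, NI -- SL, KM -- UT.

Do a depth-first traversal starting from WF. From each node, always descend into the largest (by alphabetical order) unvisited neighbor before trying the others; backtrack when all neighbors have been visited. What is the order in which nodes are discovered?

WF -> ZM -> YR -> SL -> UT -> SA -> OT -> QZ -> NI -> NF -> NV -> DG -> AN -> KM

Visit WF
WF → ZM
ZM → YR
YR → SL
SL → UT
UT → SA
SA → OT
OT → QZ
QZ → NI
NI → NF
NF → NV
NV → DG
NV → AN
NI → KM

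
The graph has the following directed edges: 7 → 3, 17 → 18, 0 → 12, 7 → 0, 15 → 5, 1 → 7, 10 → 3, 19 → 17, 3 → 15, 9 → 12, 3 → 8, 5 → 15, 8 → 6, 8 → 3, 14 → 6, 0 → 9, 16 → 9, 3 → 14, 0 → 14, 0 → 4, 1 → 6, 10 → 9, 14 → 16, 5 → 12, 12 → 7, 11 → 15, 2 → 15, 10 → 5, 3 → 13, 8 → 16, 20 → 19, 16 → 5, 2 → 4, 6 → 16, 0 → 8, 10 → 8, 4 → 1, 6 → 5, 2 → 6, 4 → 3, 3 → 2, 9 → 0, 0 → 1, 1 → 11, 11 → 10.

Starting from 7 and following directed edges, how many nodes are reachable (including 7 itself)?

17

BFS from 7 visits: 7, 0, 3, 1, 4, 8, 9, 12, 14, 2, 13, 15, 6, 11, 16, 5, 10
Reachable nodes: 17 of 21 total.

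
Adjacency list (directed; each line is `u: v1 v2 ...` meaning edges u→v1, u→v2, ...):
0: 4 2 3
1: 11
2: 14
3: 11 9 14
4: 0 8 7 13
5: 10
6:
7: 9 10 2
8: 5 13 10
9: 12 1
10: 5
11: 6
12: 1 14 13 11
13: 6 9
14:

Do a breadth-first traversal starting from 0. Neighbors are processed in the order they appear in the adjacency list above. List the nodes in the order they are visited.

Visit 0; enqueue 4, 2, 3 → queue [4, 2, 3]
Visit 4; enqueue 8, 7, 13 → queue [2, 3, 8, 7, 13]
Visit 2; enqueue 14 → queue [3, 8, 7, 13, 14]
Visit 3; enqueue 11, 9 → queue [8, 7, 13, 14, 11, 9]
Visit 8; enqueue 5, 10 → queue [7, 13, 14, 11, 9, 5, 10]
Visit 7 → queue [13, 14, 11, 9, 5, 10]
Visit 13; enqueue 6 → queue [14, 11, 9, 5, 10, 6]
Visit 14 → queue [11, 9, 5, 10, 6]
Visit 11 → queue [9, 5, 10, 6]
Visit 9; enqueue 12, 1 → queue [5, 10, 6, 12, 1]
Visit 5 → queue [10, 6, 12, 1]
Visit 10 → queue [6, 12, 1]
Visit 6 → queue [12, 1]
Visit 12 → queue [1]
Visit 1 → queue []

0 4 2 3 8 7 13 14 11 9 5 10 6 12 1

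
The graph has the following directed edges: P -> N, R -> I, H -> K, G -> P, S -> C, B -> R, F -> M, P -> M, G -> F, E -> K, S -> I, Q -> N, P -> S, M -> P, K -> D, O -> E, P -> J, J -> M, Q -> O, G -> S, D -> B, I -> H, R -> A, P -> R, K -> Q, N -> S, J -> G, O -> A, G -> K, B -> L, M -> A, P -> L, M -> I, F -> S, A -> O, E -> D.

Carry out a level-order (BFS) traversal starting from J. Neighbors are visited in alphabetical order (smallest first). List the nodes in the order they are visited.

Visit J; enqueue G, M → queue [G, M]
Visit G; enqueue F, K, P, S → queue [M, F, K, P, S]
Visit M; enqueue A, I → queue [F, K, P, S, A, I]
Visit F → queue [K, P, S, A, I]
Visit K; enqueue D, Q → queue [P, S, A, I, D, Q]
Visit P; enqueue L, N, R → queue [S, A, I, D, Q, L, N, R]
Visit S; enqueue C → queue [A, I, D, Q, L, N, R, C]
Visit A; enqueue O → queue [I, D, Q, L, N, R, C, O]
Visit I; enqueue H → queue [D, Q, L, N, R, C, O, H]
Visit D; enqueue B → queue [Q, L, N, R, C, O, H, B]
Visit Q → queue [L, N, R, C, O, H, B]
Visit L → queue [N, R, C, O, H, B]
Visit N → queue [R, C, O, H, B]
Visit R → queue [C, O, H, B]
Visit C → queue [O, H, B]
Visit O; enqueue E → queue [H, B, E]
Visit H → queue [B, E]
Visit B → queue [E]
Visit E → queue []

J, G, M, F, K, P, S, A, I, D, Q, L, N, R, C, O, H, B, E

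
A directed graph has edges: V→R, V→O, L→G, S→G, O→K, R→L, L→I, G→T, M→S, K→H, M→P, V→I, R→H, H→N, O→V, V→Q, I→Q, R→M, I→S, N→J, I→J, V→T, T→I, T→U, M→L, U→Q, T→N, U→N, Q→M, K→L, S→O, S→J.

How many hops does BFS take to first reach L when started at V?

2

Level 0: V
Level 1: I, O, Q, R, T
Level 2: H, J, K, L, M, N, S, U
Level 3: G, P
L first appears at level 2.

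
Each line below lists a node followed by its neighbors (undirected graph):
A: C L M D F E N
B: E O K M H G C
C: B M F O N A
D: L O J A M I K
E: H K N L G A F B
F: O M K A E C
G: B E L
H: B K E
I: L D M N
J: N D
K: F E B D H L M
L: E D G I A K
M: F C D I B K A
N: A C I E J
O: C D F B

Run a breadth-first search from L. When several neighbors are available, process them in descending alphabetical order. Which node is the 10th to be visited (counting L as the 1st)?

F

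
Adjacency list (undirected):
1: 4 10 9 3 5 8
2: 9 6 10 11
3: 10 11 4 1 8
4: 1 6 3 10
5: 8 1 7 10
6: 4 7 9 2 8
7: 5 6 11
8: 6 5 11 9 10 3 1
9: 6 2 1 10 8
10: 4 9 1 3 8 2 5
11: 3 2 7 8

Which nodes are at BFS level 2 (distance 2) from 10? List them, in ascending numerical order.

Level 0: 10
Level 1: 1, 2, 3, 4, 5, 8, 9
Level 2: 6, 7, 11

6, 7, 11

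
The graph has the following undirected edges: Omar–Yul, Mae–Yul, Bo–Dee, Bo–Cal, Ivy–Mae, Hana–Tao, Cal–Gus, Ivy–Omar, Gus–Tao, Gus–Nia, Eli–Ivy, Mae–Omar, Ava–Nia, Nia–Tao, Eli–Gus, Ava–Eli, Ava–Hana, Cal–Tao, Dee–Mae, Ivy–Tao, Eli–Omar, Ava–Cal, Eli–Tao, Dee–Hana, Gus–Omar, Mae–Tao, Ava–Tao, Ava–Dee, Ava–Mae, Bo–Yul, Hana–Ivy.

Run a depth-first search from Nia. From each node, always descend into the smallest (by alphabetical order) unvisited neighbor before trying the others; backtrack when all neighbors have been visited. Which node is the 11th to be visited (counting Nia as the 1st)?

Mae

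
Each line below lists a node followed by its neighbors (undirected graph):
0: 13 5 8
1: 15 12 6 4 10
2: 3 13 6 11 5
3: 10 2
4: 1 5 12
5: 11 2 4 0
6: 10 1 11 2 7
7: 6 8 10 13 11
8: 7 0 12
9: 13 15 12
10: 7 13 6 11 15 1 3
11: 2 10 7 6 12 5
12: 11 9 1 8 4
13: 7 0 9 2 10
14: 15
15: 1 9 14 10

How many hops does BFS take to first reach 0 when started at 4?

Level 0: 4
Level 1: 1, 5, 12
Level 2: 0, 2, 6, 8, 9, 10, 11, 15
Level 3: 3, 7, 13, 14
0 first appears at level 2.

2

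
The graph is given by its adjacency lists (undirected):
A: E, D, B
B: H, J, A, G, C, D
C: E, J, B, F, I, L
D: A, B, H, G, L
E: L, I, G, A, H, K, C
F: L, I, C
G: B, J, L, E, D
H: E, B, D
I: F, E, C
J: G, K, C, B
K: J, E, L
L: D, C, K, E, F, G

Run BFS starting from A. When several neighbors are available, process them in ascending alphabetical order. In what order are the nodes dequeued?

A B D E C G H J L I K F

Visit A; enqueue B, D, E → queue [B, D, E]
Visit B; enqueue C, G, H, J → queue [D, E, C, G, H, J]
Visit D; enqueue L → queue [E, C, G, H, J, L]
Visit E; enqueue I, K → queue [C, G, H, J, L, I, K]
Visit C; enqueue F → queue [G, H, J, L, I, K, F]
Visit G → queue [H, J, L, I, K, F]
Visit H → queue [J, L, I, K, F]
Visit J → queue [L, I, K, F]
Visit L → queue [I, K, F]
Visit I → queue [K, F]
Visit K → queue [F]
Visit F → queue []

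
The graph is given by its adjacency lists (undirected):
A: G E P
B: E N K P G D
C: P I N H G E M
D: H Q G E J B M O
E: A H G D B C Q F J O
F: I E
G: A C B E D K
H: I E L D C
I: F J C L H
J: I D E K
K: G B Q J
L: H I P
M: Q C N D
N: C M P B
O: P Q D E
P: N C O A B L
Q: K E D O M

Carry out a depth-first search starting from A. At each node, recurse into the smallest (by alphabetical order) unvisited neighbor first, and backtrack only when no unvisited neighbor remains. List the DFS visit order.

A E B D G C H I F J K Q M N P L O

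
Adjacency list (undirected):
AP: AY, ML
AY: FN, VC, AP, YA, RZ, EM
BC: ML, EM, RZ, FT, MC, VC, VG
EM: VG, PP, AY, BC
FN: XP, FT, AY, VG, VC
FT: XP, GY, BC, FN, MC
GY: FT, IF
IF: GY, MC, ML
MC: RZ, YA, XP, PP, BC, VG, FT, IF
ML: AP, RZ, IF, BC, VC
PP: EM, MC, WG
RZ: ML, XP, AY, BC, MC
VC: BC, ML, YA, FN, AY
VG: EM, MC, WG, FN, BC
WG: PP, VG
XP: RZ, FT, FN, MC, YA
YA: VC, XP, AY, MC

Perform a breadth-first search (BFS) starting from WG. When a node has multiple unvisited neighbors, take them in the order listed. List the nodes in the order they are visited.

WG PP VG EM MC FN BC AY RZ YA XP FT IF VC ML AP GY

Visit WG; enqueue PP, VG → queue [PP, VG]
Visit PP; enqueue EM, MC → queue [VG, EM, MC]
Visit VG; enqueue FN, BC → queue [EM, MC, FN, BC]
Visit EM; enqueue AY → queue [MC, FN, BC, AY]
Visit MC; enqueue RZ, YA, XP, FT, IF → queue [FN, BC, AY, RZ, YA, XP, FT, IF]
Visit FN; enqueue VC → queue [BC, AY, RZ, YA, XP, FT, IF, VC]
Visit BC; enqueue ML → queue [AY, RZ, YA, XP, FT, IF, VC, ML]
Visit AY; enqueue AP → queue [RZ, YA, XP, FT, IF, VC, ML, AP]
Visit RZ → queue [YA, XP, FT, IF, VC, ML, AP]
Visit YA → queue [XP, FT, IF, VC, ML, AP]
Visit XP → queue [FT, IF, VC, ML, AP]
Visit FT; enqueue GY → queue [IF, VC, ML, AP, GY]
Visit IF → queue [VC, ML, AP, GY]
Visit VC → queue [ML, AP, GY]
Visit ML → queue [AP, GY]
Visit AP → queue [GY]
Visit GY → queue []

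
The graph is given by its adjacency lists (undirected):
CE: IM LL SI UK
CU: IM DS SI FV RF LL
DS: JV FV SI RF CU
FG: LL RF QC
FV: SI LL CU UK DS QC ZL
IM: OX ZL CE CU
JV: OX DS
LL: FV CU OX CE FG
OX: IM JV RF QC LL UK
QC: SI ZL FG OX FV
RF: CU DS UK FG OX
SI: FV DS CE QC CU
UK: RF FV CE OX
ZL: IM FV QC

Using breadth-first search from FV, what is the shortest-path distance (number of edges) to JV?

Level 0: FV
Level 1: CU, DS, LL, QC, SI, UK, ZL
Level 2: CE, FG, IM, JV, OX, RF
JV first appears at level 2.

2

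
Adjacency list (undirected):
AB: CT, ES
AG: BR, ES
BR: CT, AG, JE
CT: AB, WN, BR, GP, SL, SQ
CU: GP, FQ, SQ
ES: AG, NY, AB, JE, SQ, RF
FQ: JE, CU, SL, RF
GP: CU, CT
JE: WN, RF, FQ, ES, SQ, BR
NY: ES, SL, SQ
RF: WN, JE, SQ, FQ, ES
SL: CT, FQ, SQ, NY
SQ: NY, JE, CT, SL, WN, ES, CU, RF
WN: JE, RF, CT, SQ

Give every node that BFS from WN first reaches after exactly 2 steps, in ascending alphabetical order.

AB, BR, CU, ES, FQ, GP, NY, SL

Level 0: WN
Level 1: CT, JE, RF, SQ
Level 2: AB, BR, CU, ES, FQ, GP, NY, SL
Level 3: AG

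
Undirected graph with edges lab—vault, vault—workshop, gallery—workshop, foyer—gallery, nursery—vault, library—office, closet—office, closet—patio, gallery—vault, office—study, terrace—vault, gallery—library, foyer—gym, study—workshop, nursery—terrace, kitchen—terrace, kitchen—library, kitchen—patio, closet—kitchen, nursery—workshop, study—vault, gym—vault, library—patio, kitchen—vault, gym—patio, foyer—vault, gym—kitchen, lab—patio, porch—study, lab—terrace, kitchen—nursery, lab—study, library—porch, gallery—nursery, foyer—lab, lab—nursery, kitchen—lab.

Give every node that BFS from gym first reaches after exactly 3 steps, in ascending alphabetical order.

office, porch

Level 0: gym
Level 1: foyer, kitchen, patio, vault
Level 2: closet, gallery, lab, library, nursery, study, terrace, workshop
Level 3: office, porch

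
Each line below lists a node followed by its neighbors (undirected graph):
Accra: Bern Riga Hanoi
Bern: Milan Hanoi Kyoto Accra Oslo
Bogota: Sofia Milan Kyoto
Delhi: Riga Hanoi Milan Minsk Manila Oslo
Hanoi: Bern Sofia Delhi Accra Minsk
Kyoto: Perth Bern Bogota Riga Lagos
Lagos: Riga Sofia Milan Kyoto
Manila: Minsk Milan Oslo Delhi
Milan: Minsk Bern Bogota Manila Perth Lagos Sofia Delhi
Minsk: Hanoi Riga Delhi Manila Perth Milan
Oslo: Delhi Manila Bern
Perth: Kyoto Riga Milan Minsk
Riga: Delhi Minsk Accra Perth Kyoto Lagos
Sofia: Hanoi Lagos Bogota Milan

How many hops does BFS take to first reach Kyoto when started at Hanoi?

Level 0: Hanoi
Level 1: Accra, Bern, Delhi, Minsk, Sofia
Level 2: Bogota, Kyoto, Lagos, Manila, Milan, Oslo, Perth, Riga
Kyoto first appears at level 2.

2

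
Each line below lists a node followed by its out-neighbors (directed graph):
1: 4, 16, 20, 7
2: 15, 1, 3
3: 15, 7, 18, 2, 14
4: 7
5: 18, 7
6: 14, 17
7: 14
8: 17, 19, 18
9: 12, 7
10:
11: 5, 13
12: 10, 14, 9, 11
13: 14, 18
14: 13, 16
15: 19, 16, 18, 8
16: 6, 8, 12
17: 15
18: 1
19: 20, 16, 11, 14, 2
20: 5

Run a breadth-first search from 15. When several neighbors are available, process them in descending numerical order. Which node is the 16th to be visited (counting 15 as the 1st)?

3

Visit 15; enqueue 19, 18, 16, 8 → queue [19, 18, 16, 8]
Visit 19; enqueue 20, 14, 11, 2 → queue [18, 16, 8, 20, 14, 11, 2]
Visit 18; enqueue 1 → queue [16, 8, 20, 14, 11, 2, 1]
Visit 16; enqueue 12, 6 → queue [8, 20, 14, 11, 2, 1, 12, 6]
Visit 8; enqueue 17 → queue [20, 14, 11, 2, 1, 12, 6, 17]
Visit 20; enqueue 5 → queue [14, 11, 2, 1, 12, 6, 17, 5]
Visit 14; enqueue 13 → queue [11, 2, 1, 12, 6, 17, 5, 13]
Visit 11 → queue [2, 1, 12, 6, 17, 5, 13]
Visit 2; enqueue 3 → queue [1, 12, 6, 17, 5, 13, 3]
Visit 1; enqueue 7, 4 → queue [12, 6, 17, 5, 13, 3, 7, 4]
Visit 12; enqueue 10, 9 → queue [6, 17, 5, 13, 3, 7, 4, 10, 9]
Visit 6 → queue [17, 5, 13, 3, 7, 4, 10, 9]
Visit 17 → queue [5, 13, 3, 7, 4, 10, 9]
Visit 5 → queue [13, 3, 7, 4, 10, 9]
Visit 13 → queue [3, 7, 4, 10, 9]
Visit 3 → queue [7, 4, 10, 9]
Visit 7 → queue [4, 10, 9]
Visit 4 → queue [10, 9]
Visit 10 → queue [9]
Visit 9 → queue []

Visit order: 15, 19, 18, 16, 8, 20, 14, 11, 2, 1, 12, 6, 17, 5, 13, 3, 7, 4, 10, 9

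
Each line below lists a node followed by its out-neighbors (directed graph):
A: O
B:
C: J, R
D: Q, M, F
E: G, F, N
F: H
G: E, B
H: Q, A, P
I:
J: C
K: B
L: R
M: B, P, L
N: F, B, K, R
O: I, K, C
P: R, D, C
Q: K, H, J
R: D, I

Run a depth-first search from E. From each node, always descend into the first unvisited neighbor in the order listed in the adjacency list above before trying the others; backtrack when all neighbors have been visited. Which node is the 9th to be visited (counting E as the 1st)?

Visit E
E → G
G → B
E → F
F → H
H → Q
Q → K
Q → J
J → C
C → R
R → D
D → M
M → P
M → L
R → I
H → A
A → O
E → N

Visit order: E, G, B, F, H, Q, K, J, C, R, D, M, P, L, I, A, O, N

C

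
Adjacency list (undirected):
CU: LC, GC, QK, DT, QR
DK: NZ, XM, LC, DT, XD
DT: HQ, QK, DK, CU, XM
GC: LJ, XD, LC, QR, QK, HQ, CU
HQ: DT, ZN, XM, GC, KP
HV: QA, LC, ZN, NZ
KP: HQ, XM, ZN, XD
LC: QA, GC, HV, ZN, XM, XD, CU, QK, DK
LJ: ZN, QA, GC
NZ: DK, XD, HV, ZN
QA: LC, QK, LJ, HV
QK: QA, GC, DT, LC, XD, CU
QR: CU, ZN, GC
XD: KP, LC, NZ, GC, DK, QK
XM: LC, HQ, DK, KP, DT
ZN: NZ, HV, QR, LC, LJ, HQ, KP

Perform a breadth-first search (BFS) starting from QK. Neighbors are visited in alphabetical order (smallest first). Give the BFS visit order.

Visit QK; enqueue CU, DT, GC, LC, QA, XD → queue [CU, DT, GC, LC, QA, XD]
Visit CU; enqueue QR → queue [DT, GC, LC, QA, XD, QR]
Visit DT; enqueue DK, HQ, XM → queue [GC, LC, QA, XD, QR, DK, HQ, XM]
Visit GC; enqueue LJ → queue [LC, QA, XD, QR, DK, HQ, XM, LJ]
Visit LC; enqueue HV, ZN → queue [QA, XD, QR, DK, HQ, XM, LJ, HV, ZN]
Visit QA → queue [XD, QR, DK, HQ, XM, LJ, HV, ZN]
Visit XD; enqueue KP, NZ → queue [QR, DK, HQ, XM, LJ, HV, ZN, KP, NZ]
Visit QR → queue [DK, HQ, XM, LJ, HV, ZN, KP, NZ]
Visit DK → queue [HQ, XM, LJ, HV, ZN, KP, NZ]
Visit HQ → queue [XM, LJ, HV, ZN, KP, NZ]
Visit XM → queue [LJ, HV, ZN, KP, NZ]
Visit LJ → queue [HV, ZN, KP, NZ]
Visit HV → queue [ZN, KP, NZ]
Visit ZN → queue [KP, NZ]
Visit KP → queue [NZ]
Visit NZ → queue []

QK -> CU -> DT -> GC -> LC -> QA -> XD -> QR -> DK -> HQ -> XM -> LJ -> HV -> ZN -> KP -> NZ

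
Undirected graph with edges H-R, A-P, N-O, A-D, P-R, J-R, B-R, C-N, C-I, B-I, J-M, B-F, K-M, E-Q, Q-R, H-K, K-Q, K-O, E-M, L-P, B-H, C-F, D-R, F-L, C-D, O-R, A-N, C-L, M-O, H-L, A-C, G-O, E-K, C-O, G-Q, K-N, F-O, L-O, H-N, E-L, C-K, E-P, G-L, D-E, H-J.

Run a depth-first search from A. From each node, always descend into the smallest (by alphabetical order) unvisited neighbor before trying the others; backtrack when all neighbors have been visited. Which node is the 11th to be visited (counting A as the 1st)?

O

Visit A
A → C
C → D
D → E
E → K
K → H
H → B
B → F
F → L
L → G
G → O
O → M
M → J
J → R
R → P
R → Q
O → N
B → I

Visit order: A, C, D, E, K, H, B, F, L, G, O, M, J, R, P, Q, N, I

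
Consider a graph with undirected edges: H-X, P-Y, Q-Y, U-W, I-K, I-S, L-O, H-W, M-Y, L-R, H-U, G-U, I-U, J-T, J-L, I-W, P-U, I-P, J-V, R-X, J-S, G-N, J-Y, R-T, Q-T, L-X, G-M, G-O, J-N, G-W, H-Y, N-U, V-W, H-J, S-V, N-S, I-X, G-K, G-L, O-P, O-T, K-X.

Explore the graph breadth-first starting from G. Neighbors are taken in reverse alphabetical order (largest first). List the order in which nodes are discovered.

Visit G; enqueue W, U, O, N, M, L, K → queue [W, U, O, N, M, L, K]
Visit W; enqueue V, I, H → queue [U, O, N, M, L, K, V, I, H]
Visit U; enqueue P → queue [O, N, M, L, K, V, I, H, P]
Visit O; enqueue T → queue [N, M, L, K, V, I, H, P, T]
Visit N; enqueue S, J → queue [M, L, K, V, I, H, P, T, S, J]
Visit M; enqueue Y → queue [L, K, V, I, H, P, T, S, J, Y]
Visit L; enqueue X, R → queue [K, V, I, H, P, T, S, J, Y, X, R]
Visit K → queue [V, I, H, P, T, S, J, Y, X, R]
Visit V → queue [I, H, P, T, S, J, Y, X, R]
Visit I → queue [H, P, T, S, J, Y, X, R]
Visit H → queue [P, T, S, J, Y, X, R]
Visit P → queue [T, S, J, Y, X, R]
Visit T; enqueue Q → queue [S, J, Y, X, R, Q]
Visit S → queue [J, Y, X, R, Q]
Visit J → queue [Y, X, R, Q]
Visit Y → queue [X, R, Q]
Visit X → queue [R, Q]
Visit R → queue [Q]
Visit Q → queue []

G → W → U → O → N → M → L → K → V → I → H → P → T → S → J → Y → X → R → Q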